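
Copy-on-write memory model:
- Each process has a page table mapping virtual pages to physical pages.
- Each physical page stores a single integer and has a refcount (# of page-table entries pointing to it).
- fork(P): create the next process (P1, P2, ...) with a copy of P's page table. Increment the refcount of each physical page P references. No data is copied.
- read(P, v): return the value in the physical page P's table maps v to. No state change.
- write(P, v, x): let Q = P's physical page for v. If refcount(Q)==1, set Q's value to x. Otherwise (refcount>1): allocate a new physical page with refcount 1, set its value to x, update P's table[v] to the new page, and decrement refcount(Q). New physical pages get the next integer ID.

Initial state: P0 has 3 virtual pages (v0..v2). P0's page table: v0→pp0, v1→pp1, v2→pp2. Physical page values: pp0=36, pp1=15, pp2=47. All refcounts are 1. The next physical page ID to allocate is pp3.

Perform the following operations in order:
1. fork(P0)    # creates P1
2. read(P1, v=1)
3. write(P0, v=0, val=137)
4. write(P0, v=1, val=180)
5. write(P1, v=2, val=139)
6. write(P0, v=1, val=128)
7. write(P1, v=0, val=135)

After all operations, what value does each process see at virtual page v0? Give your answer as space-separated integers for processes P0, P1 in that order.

Answer: 137 135

Derivation:
Op 1: fork(P0) -> P1. 3 ppages; refcounts: pp0:2 pp1:2 pp2:2
Op 2: read(P1, v1) -> 15. No state change.
Op 3: write(P0, v0, 137). refcount(pp0)=2>1 -> COPY to pp3. 4 ppages; refcounts: pp0:1 pp1:2 pp2:2 pp3:1
Op 4: write(P0, v1, 180). refcount(pp1)=2>1 -> COPY to pp4. 5 ppages; refcounts: pp0:1 pp1:1 pp2:2 pp3:1 pp4:1
Op 5: write(P1, v2, 139). refcount(pp2)=2>1 -> COPY to pp5. 6 ppages; refcounts: pp0:1 pp1:1 pp2:1 pp3:1 pp4:1 pp5:1
Op 6: write(P0, v1, 128). refcount(pp4)=1 -> write in place. 6 ppages; refcounts: pp0:1 pp1:1 pp2:1 pp3:1 pp4:1 pp5:1
Op 7: write(P1, v0, 135). refcount(pp0)=1 -> write in place. 6 ppages; refcounts: pp0:1 pp1:1 pp2:1 pp3:1 pp4:1 pp5:1
P0: v0 -> pp3 = 137
P1: v0 -> pp0 = 135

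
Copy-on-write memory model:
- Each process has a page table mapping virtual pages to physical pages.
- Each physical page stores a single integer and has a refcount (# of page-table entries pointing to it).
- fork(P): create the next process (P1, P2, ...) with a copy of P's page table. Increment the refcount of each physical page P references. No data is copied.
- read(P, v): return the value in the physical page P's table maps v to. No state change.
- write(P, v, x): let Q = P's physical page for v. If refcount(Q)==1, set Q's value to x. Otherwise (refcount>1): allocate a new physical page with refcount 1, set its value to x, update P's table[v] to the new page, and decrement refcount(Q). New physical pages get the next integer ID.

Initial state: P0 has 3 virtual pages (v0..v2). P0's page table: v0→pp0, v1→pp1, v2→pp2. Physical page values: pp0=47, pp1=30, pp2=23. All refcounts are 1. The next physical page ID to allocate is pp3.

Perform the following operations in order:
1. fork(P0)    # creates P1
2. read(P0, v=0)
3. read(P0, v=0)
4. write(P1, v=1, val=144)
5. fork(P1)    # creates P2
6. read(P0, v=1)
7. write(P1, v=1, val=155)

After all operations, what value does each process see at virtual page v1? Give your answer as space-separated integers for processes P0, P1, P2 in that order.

Answer: 30 155 144

Derivation:
Op 1: fork(P0) -> P1. 3 ppages; refcounts: pp0:2 pp1:2 pp2:2
Op 2: read(P0, v0) -> 47. No state change.
Op 3: read(P0, v0) -> 47. No state change.
Op 4: write(P1, v1, 144). refcount(pp1)=2>1 -> COPY to pp3. 4 ppages; refcounts: pp0:2 pp1:1 pp2:2 pp3:1
Op 5: fork(P1) -> P2. 4 ppages; refcounts: pp0:3 pp1:1 pp2:3 pp3:2
Op 6: read(P0, v1) -> 30. No state change.
Op 7: write(P1, v1, 155). refcount(pp3)=2>1 -> COPY to pp4. 5 ppages; refcounts: pp0:3 pp1:1 pp2:3 pp3:1 pp4:1
P0: v1 -> pp1 = 30
P1: v1 -> pp4 = 155
P2: v1 -> pp3 = 144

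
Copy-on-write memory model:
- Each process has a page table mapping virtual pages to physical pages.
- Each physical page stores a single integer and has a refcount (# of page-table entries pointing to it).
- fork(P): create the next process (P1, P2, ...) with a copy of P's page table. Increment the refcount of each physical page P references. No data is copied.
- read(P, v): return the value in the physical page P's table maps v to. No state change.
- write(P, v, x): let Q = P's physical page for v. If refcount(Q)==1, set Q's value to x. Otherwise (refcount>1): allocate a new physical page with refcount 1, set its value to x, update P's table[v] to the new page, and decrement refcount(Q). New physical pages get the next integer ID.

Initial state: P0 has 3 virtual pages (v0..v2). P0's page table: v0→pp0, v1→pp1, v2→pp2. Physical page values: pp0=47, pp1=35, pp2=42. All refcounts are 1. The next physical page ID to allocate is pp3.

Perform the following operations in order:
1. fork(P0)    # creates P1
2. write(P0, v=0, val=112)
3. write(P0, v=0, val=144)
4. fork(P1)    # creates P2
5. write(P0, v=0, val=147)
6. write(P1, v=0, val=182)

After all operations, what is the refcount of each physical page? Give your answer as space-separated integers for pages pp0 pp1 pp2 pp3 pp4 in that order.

Answer: 1 3 3 1 1

Derivation:
Op 1: fork(P0) -> P1. 3 ppages; refcounts: pp0:2 pp1:2 pp2:2
Op 2: write(P0, v0, 112). refcount(pp0)=2>1 -> COPY to pp3. 4 ppages; refcounts: pp0:1 pp1:2 pp2:2 pp3:1
Op 3: write(P0, v0, 144). refcount(pp3)=1 -> write in place. 4 ppages; refcounts: pp0:1 pp1:2 pp2:2 pp3:1
Op 4: fork(P1) -> P2. 4 ppages; refcounts: pp0:2 pp1:3 pp2:3 pp3:1
Op 5: write(P0, v0, 147). refcount(pp3)=1 -> write in place. 4 ppages; refcounts: pp0:2 pp1:3 pp2:3 pp3:1
Op 6: write(P1, v0, 182). refcount(pp0)=2>1 -> COPY to pp4. 5 ppages; refcounts: pp0:1 pp1:3 pp2:3 pp3:1 pp4:1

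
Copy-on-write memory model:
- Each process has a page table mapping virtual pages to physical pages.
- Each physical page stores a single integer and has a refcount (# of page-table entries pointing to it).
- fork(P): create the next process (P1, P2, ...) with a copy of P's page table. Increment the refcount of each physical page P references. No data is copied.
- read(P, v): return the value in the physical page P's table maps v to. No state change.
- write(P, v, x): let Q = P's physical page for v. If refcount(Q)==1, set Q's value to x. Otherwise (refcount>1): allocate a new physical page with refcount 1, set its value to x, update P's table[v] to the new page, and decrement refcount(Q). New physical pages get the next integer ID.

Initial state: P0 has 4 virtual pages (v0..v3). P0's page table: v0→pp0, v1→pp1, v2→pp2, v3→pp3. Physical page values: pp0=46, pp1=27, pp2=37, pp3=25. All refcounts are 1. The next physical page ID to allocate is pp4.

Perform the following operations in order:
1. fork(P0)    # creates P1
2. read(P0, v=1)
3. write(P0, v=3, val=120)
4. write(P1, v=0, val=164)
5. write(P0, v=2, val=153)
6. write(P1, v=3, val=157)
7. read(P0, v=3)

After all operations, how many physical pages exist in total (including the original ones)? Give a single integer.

Op 1: fork(P0) -> P1. 4 ppages; refcounts: pp0:2 pp1:2 pp2:2 pp3:2
Op 2: read(P0, v1) -> 27. No state change.
Op 3: write(P0, v3, 120). refcount(pp3)=2>1 -> COPY to pp4. 5 ppages; refcounts: pp0:2 pp1:2 pp2:2 pp3:1 pp4:1
Op 4: write(P1, v0, 164). refcount(pp0)=2>1 -> COPY to pp5. 6 ppages; refcounts: pp0:1 pp1:2 pp2:2 pp3:1 pp4:1 pp5:1
Op 5: write(P0, v2, 153). refcount(pp2)=2>1 -> COPY to pp6. 7 ppages; refcounts: pp0:1 pp1:2 pp2:1 pp3:1 pp4:1 pp5:1 pp6:1
Op 6: write(P1, v3, 157). refcount(pp3)=1 -> write in place. 7 ppages; refcounts: pp0:1 pp1:2 pp2:1 pp3:1 pp4:1 pp5:1 pp6:1
Op 7: read(P0, v3) -> 120. No state change.

Answer: 7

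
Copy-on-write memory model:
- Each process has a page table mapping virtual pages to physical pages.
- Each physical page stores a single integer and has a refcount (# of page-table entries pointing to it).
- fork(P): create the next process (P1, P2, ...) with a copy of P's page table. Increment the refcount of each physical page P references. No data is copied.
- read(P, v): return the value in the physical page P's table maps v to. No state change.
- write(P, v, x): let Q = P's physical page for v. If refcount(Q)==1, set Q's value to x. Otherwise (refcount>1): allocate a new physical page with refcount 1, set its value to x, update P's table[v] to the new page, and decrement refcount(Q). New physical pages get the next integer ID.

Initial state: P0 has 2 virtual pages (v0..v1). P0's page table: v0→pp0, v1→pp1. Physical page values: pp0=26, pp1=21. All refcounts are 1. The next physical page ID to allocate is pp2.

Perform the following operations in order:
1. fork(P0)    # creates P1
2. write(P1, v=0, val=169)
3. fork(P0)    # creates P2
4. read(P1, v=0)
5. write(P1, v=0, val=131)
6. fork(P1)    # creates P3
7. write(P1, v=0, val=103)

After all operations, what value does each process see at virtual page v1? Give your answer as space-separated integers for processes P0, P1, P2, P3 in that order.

Op 1: fork(P0) -> P1. 2 ppages; refcounts: pp0:2 pp1:2
Op 2: write(P1, v0, 169). refcount(pp0)=2>1 -> COPY to pp2. 3 ppages; refcounts: pp0:1 pp1:2 pp2:1
Op 3: fork(P0) -> P2. 3 ppages; refcounts: pp0:2 pp1:3 pp2:1
Op 4: read(P1, v0) -> 169. No state change.
Op 5: write(P1, v0, 131). refcount(pp2)=1 -> write in place. 3 ppages; refcounts: pp0:2 pp1:3 pp2:1
Op 6: fork(P1) -> P3. 3 ppages; refcounts: pp0:2 pp1:4 pp2:2
Op 7: write(P1, v0, 103). refcount(pp2)=2>1 -> COPY to pp3. 4 ppages; refcounts: pp0:2 pp1:4 pp2:1 pp3:1
P0: v1 -> pp1 = 21
P1: v1 -> pp1 = 21
P2: v1 -> pp1 = 21
P3: v1 -> pp1 = 21

Answer: 21 21 21 21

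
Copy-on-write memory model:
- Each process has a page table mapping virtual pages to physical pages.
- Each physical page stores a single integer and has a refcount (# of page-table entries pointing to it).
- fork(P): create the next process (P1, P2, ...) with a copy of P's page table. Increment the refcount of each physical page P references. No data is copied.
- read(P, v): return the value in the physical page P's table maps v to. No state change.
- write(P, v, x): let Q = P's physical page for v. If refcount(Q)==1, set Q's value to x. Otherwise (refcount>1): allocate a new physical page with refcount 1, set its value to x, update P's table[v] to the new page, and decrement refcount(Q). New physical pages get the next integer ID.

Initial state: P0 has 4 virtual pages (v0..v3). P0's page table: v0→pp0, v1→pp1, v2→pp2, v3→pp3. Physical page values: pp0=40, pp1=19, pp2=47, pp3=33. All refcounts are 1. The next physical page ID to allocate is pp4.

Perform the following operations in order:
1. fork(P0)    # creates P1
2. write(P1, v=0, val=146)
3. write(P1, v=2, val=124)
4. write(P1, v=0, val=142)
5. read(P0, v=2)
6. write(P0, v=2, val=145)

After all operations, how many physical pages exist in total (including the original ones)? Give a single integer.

Op 1: fork(P0) -> P1. 4 ppages; refcounts: pp0:2 pp1:2 pp2:2 pp3:2
Op 2: write(P1, v0, 146). refcount(pp0)=2>1 -> COPY to pp4. 5 ppages; refcounts: pp0:1 pp1:2 pp2:2 pp3:2 pp4:1
Op 3: write(P1, v2, 124). refcount(pp2)=2>1 -> COPY to pp5. 6 ppages; refcounts: pp0:1 pp1:2 pp2:1 pp3:2 pp4:1 pp5:1
Op 4: write(P1, v0, 142). refcount(pp4)=1 -> write in place. 6 ppages; refcounts: pp0:1 pp1:2 pp2:1 pp3:2 pp4:1 pp5:1
Op 5: read(P0, v2) -> 47. No state change.
Op 6: write(P0, v2, 145). refcount(pp2)=1 -> write in place. 6 ppages; refcounts: pp0:1 pp1:2 pp2:1 pp3:2 pp4:1 pp5:1

Answer: 6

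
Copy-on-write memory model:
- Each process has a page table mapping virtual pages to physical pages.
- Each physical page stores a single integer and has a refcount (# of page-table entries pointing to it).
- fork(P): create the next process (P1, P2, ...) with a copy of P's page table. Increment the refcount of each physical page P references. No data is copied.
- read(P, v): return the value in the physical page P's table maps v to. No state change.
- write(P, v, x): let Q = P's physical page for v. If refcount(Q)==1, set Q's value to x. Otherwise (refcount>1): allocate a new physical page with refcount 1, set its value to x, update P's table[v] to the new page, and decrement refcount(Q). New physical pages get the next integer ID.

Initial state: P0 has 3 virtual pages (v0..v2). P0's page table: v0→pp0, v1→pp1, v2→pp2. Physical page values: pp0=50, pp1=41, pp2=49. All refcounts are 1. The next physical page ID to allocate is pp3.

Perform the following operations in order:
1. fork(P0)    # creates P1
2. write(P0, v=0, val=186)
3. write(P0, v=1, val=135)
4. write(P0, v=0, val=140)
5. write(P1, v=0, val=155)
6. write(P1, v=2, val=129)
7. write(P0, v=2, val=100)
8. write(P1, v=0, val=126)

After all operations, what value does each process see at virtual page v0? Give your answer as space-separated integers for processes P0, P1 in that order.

Op 1: fork(P0) -> P1. 3 ppages; refcounts: pp0:2 pp1:2 pp2:2
Op 2: write(P0, v0, 186). refcount(pp0)=2>1 -> COPY to pp3. 4 ppages; refcounts: pp0:1 pp1:2 pp2:2 pp3:1
Op 3: write(P0, v1, 135). refcount(pp1)=2>1 -> COPY to pp4. 5 ppages; refcounts: pp0:1 pp1:1 pp2:2 pp3:1 pp4:1
Op 4: write(P0, v0, 140). refcount(pp3)=1 -> write in place. 5 ppages; refcounts: pp0:1 pp1:1 pp2:2 pp3:1 pp4:1
Op 5: write(P1, v0, 155). refcount(pp0)=1 -> write in place. 5 ppages; refcounts: pp0:1 pp1:1 pp2:2 pp3:1 pp4:1
Op 6: write(P1, v2, 129). refcount(pp2)=2>1 -> COPY to pp5. 6 ppages; refcounts: pp0:1 pp1:1 pp2:1 pp3:1 pp4:1 pp5:1
Op 7: write(P0, v2, 100). refcount(pp2)=1 -> write in place. 6 ppages; refcounts: pp0:1 pp1:1 pp2:1 pp3:1 pp4:1 pp5:1
Op 8: write(P1, v0, 126). refcount(pp0)=1 -> write in place. 6 ppages; refcounts: pp0:1 pp1:1 pp2:1 pp3:1 pp4:1 pp5:1
P0: v0 -> pp3 = 140
P1: v0 -> pp0 = 126

Answer: 140 126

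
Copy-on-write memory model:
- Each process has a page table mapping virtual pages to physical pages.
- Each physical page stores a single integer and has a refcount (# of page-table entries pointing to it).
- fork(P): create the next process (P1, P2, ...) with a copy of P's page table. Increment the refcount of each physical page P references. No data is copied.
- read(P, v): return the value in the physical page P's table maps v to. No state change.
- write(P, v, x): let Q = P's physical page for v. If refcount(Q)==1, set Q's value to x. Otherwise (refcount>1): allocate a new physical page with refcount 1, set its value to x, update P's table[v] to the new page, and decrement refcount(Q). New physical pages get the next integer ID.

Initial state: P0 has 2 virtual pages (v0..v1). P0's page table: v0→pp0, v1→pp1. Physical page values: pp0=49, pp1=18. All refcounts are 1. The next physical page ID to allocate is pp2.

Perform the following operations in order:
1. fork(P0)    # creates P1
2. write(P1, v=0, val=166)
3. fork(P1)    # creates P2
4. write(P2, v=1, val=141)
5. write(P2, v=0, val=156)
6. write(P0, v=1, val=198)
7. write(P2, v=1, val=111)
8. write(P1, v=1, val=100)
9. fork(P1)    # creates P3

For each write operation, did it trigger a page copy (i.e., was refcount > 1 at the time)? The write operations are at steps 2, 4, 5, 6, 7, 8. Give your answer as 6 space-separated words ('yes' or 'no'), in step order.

Op 1: fork(P0) -> P1. 2 ppages; refcounts: pp0:2 pp1:2
Op 2: write(P1, v0, 166). refcount(pp0)=2>1 -> COPY to pp2. 3 ppages; refcounts: pp0:1 pp1:2 pp2:1
Op 3: fork(P1) -> P2. 3 ppages; refcounts: pp0:1 pp1:3 pp2:2
Op 4: write(P2, v1, 141). refcount(pp1)=3>1 -> COPY to pp3. 4 ppages; refcounts: pp0:1 pp1:2 pp2:2 pp3:1
Op 5: write(P2, v0, 156). refcount(pp2)=2>1 -> COPY to pp4. 5 ppages; refcounts: pp0:1 pp1:2 pp2:1 pp3:1 pp4:1
Op 6: write(P0, v1, 198). refcount(pp1)=2>1 -> COPY to pp5. 6 ppages; refcounts: pp0:1 pp1:1 pp2:1 pp3:1 pp4:1 pp5:1
Op 7: write(P2, v1, 111). refcount(pp3)=1 -> write in place. 6 ppages; refcounts: pp0:1 pp1:1 pp2:1 pp3:1 pp4:1 pp5:1
Op 8: write(P1, v1, 100). refcount(pp1)=1 -> write in place. 6 ppages; refcounts: pp0:1 pp1:1 pp2:1 pp3:1 pp4:1 pp5:1
Op 9: fork(P1) -> P3. 6 ppages; refcounts: pp0:1 pp1:2 pp2:2 pp3:1 pp4:1 pp5:1

yes yes yes yes no no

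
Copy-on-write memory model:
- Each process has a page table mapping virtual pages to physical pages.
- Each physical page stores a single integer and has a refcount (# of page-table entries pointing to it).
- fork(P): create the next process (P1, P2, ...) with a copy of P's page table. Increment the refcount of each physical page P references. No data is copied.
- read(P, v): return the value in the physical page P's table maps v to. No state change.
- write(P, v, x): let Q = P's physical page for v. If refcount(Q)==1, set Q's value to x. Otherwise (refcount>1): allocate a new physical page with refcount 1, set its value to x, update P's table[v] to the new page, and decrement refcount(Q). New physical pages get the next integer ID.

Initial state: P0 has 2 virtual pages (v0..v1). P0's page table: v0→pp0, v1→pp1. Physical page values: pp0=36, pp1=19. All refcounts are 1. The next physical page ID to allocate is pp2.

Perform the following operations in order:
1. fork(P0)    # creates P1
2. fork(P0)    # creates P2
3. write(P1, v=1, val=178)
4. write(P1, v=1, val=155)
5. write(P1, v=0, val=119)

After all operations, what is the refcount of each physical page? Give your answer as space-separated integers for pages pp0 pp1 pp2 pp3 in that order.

Op 1: fork(P0) -> P1. 2 ppages; refcounts: pp0:2 pp1:2
Op 2: fork(P0) -> P2. 2 ppages; refcounts: pp0:3 pp1:3
Op 3: write(P1, v1, 178). refcount(pp1)=3>1 -> COPY to pp2. 3 ppages; refcounts: pp0:3 pp1:2 pp2:1
Op 4: write(P1, v1, 155). refcount(pp2)=1 -> write in place. 3 ppages; refcounts: pp0:3 pp1:2 pp2:1
Op 5: write(P1, v0, 119). refcount(pp0)=3>1 -> COPY to pp3. 4 ppages; refcounts: pp0:2 pp1:2 pp2:1 pp3:1

Answer: 2 2 1 1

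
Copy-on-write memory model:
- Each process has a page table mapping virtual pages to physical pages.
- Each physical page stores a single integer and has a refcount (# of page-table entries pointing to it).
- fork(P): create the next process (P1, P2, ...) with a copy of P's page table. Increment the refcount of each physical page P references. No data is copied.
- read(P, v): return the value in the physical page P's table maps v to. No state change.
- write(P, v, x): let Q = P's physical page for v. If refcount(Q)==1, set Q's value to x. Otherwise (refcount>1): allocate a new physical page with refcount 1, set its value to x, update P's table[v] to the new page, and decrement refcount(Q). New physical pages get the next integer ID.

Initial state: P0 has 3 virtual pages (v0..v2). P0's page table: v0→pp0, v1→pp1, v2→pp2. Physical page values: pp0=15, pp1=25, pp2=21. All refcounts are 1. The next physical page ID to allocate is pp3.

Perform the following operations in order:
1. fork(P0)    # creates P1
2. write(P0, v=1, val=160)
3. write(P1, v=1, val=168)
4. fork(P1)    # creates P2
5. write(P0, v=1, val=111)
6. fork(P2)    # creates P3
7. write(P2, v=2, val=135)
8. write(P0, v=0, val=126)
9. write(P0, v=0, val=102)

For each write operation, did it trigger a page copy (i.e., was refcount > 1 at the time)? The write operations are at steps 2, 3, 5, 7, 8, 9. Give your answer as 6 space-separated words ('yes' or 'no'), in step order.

Op 1: fork(P0) -> P1. 3 ppages; refcounts: pp0:2 pp1:2 pp2:2
Op 2: write(P0, v1, 160). refcount(pp1)=2>1 -> COPY to pp3. 4 ppages; refcounts: pp0:2 pp1:1 pp2:2 pp3:1
Op 3: write(P1, v1, 168). refcount(pp1)=1 -> write in place. 4 ppages; refcounts: pp0:2 pp1:1 pp2:2 pp3:1
Op 4: fork(P1) -> P2. 4 ppages; refcounts: pp0:3 pp1:2 pp2:3 pp3:1
Op 5: write(P0, v1, 111). refcount(pp3)=1 -> write in place. 4 ppages; refcounts: pp0:3 pp1:2 pp2:3 pp3:1
Op 6: fork(P2) -> P3. 4 ppages; refcounts: pp0:4 pp1:3 pp2:4 pp3:1
Op 7: write(P2, v2, 135). refcount(pp2)=4>1 -> COPY to pp4. 5 ppages; refcounts: pp0:4 pp1:3 pp2:3 pp3:1 pp4:1
Op 8: write(P0, v0, 126). refcount(pp0)=4>1 -> COPY to pp5. 6 ppages; refcounts: pp0:3 pp1:3 pp2:3 pp3:1 pp4:1 pp5:1
Op 9: write(P0, v0, 102). refcount(pp5)=1 -> write in place. 6 ppages; refcounts: pp0:3 pp1:3 pp2:3 pp3:1 pp4:1 pp5:1

yes no no yes yes no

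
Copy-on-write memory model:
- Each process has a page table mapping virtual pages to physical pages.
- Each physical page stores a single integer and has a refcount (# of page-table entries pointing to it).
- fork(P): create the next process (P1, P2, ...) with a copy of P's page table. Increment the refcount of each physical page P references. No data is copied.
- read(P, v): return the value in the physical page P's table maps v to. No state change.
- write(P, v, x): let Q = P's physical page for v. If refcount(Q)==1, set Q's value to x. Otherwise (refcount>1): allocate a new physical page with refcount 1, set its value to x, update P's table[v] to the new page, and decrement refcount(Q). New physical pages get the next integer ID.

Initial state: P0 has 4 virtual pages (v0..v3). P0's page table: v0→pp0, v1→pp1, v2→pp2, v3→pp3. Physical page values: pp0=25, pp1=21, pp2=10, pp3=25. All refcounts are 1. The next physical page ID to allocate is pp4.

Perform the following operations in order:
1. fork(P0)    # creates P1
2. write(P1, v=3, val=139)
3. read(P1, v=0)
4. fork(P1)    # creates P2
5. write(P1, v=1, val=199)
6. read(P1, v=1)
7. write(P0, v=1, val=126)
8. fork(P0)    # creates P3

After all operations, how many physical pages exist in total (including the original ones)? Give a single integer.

Op 1: fork(P0) -> P1. 4 ppages; refcounts: pp0:2 pp1:2 pp2:2 pp3:2
Op 2: write(P1, v3, 139). refcount(pp3)=2>1 -> COPY to pp4. 5 ppages; refcounts: pp0:2 pp1:2 pp2:2 pp3:1 pp4:1
Op 3: read(P1, v0) -> 25. No state change.
Op 4: fork(P1) -> P2. 5 ppages; refcounts: pp0:3 pp1:3 pp2:3 pp3:1 pp4:2
Op 5: write(P1, v1, 199). refcount(pp1)=3>1 -> COPY to pp5. 6 ppages; refcounts: pp0:3 pp1:2 pp2:3 pp3:1 pp4:2 pp5:1
Op 6: read(P1, v1) -> 199. No state change.
Op 7: write(P0, v1, 126). refcount(pp1)=2>1 -> COPY to pp6. 7 ppages; refcounts: pp0:3 pp1:1 pp2:3 pp3:1 pp4:2 pp5:1 pp6:1
Op 8: fork(P0) -> P3. 7 ppages; refcounts: pp0:4 pp1:1 pp2:4 pp3:2 pp4:2 pp5:1 pp6:2

Answer: 7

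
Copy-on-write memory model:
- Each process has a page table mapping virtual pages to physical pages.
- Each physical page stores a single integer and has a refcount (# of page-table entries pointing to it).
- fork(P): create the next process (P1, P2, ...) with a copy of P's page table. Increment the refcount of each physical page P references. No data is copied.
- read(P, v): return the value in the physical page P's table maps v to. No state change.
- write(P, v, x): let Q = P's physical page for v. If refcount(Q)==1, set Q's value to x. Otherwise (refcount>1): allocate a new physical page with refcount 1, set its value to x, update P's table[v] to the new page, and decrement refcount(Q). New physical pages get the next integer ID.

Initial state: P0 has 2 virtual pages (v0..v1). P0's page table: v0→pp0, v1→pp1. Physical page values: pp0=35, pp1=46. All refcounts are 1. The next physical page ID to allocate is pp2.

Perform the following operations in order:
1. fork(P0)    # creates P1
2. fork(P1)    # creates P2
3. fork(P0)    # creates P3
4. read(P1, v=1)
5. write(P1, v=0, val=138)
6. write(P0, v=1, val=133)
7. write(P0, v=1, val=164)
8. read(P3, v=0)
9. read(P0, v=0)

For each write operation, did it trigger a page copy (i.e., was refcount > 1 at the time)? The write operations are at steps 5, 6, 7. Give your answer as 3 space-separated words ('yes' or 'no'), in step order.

Op 1: fork(P0) -> P1. 2 ppages; refcounts: pp0:2 pp1:2
Op 2: fork(P1) -> P2. 2 ppages; refcounts: pp0:3 pp1:3
Op 3: fork(P0) -> P3. 2 ppages; refcounts: pp0:4 pp1:4
Op 4: read(P1, v1) -> 46. No state change.
Op 5: write(P1, v0, 138). refcount(pp0)=4>1 -> COPY to pp2. 3 ppages; refcounts: pp0:3 pp1:4 pp2:1
Op 6: write(P0, v1, 133). refcount(pp1)=4>1 -> COPY to pp3. 4 ppages; refcounts: pp0:3 pp1:3 pp2:1 pp3:1
Op 7: write(P0, v1, 164). refcount(pp3)=1 -> write in place. 4 ppages; refcounts: pp0:3 pp1:3 pp2:1 pp3:1
Op 8: read(P3, v0) -> 35. No state change.
Op 9: read(P0, v0) -> 35. No state change.

yes yes no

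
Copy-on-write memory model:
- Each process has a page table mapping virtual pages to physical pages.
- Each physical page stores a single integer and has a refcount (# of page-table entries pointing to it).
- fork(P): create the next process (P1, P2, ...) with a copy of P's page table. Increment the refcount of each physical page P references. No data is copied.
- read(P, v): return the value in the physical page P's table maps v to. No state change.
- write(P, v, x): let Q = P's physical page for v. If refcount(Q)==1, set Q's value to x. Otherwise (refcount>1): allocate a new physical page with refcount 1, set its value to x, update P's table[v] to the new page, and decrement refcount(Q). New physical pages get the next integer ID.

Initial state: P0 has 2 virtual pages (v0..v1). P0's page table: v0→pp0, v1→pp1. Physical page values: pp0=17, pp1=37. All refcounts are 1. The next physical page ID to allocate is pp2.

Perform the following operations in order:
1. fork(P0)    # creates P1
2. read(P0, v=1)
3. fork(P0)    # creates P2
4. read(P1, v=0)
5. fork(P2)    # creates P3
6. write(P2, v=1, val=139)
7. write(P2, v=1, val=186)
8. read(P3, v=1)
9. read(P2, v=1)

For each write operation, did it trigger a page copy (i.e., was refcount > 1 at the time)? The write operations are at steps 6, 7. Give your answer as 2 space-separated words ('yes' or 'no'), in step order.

Op 1: fork(P0) -> P1. 2 ppages; refcounts: pp0:2 pp1:2
Op 2: read(P0, v1) -> 37. No state change.
Op 3: fork(P0) -> P2. 2 ppages; refcounts: pp0:3 pp1:3
Op 4: read(P1, v0) -> 17. No state change.
Op 5: fork(P2) -> P3. 2 ppages; refcounts: pp0:4 pp1:4
Op 6: write(P2, v1, 139). refcount(pp1)=4>1 -> COPY to pp2. 3 ppages; refcounts: pp0:4 pp1:3 pp2:1
Op 7: write(P2, v1, 186). refcount(pp2)=1 -> write in place. 3 ppages; refcounts: pp0:4 pp1:3 pp2:1
Op 8: read(P3, v1) -> 37. No state change.
Op 9: read(P2, v1) -> 186. No state change.

yes no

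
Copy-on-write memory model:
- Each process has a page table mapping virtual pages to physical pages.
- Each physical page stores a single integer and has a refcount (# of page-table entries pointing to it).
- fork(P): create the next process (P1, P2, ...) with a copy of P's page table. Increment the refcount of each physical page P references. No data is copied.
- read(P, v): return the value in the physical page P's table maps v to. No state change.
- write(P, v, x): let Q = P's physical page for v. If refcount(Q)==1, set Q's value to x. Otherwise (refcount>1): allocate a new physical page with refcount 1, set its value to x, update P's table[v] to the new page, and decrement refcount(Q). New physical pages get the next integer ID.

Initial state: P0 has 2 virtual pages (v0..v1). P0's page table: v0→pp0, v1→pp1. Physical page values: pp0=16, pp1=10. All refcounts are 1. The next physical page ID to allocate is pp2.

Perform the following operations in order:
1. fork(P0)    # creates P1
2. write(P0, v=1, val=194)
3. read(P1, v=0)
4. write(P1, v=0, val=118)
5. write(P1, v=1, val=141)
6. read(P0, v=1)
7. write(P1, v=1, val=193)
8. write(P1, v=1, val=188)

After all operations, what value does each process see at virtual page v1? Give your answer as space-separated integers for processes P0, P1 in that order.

Op 1: fork(P0) -> P1. 2 ppages; refcounts: pp0:2 pp1:2
Op 2: write(P0, v1, 194). refcount(pp1)=2>1 -> COPY to pp2. 3 ppages; refcounts: pp0:2 pp1:1 pp2:1
Op 3: read(P1, v0) -> 16. No state change.
Op 4: write(P1, v0, 118). refcount(pp0)=2>1 -> COPY to pp3. 4 ppages; refcounts: pp0:1 pp1:1 pp2:1 pp3:1
Op 5: write(P1, v1, 141). refcount(pp1)=1 -> write in place. 4 ppages; refcounts: pp0:1 pp1:1 pp2:1 pp3:1
Op 6: read(P0, v1) -> 194. No state change.
Op 7: write(P1, v1, 193). refcount(pp1)=1 -> write in place. 4 ppages; refcounts: pp0:1 pp1:1 pp2:1 pp3:1
Op 8: write(P1, v1, 188). refcount(pp1)=1 -> write in place. 4 ppages; refcounts: pp0:1 pp1:1 pp2:1 pp3:1
P0: v1 -> pp2 = 194
P1: v1 -> pp1 = 188

Answer: 194 188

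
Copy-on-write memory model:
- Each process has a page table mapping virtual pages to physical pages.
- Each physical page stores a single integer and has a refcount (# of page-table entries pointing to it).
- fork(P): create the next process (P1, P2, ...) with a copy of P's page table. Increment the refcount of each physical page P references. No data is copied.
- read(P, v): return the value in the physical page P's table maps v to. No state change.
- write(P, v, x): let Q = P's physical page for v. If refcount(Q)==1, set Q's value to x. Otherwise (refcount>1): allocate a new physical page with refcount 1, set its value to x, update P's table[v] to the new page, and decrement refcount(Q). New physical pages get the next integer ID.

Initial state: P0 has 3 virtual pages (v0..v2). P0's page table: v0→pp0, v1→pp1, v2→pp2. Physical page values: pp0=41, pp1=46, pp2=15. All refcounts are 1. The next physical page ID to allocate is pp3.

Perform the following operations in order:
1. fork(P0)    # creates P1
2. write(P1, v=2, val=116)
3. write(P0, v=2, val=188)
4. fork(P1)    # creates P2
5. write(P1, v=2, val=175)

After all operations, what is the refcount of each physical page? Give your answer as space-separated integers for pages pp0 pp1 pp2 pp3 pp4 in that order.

Answer: 3 3 1 1 1

Derivation:
Op 1: fork(P0) -> P1. 3 ppages; refcounts: pp0:2 pp1:2 pp2:2
Op 2: write(P1, v2, 116). refcount(pp2)=2>1 -> COPY to pp3. 4 ppages; refcounts: pp0:2 pp1:2 pp2:1 pp3:1
Op 3: write(P0, v2, 188). refcount(pp2)=1 -> write in place. 4 ppages; refcounts: pp0:2 pp1:2 pp2:1 pp3:1
Op 4: fork(P1) -> P2. 4 ppages; refcounts: pp0:3 pp1:3 pp2:1 pp3:2
Op 5: write(P1, v2, 175). refcount(pp3)=2>1 -> COPY to pp4. 5 ppages; refcounts: pp0:3 pp1:3 pp2:1 pp3:1 pp4:1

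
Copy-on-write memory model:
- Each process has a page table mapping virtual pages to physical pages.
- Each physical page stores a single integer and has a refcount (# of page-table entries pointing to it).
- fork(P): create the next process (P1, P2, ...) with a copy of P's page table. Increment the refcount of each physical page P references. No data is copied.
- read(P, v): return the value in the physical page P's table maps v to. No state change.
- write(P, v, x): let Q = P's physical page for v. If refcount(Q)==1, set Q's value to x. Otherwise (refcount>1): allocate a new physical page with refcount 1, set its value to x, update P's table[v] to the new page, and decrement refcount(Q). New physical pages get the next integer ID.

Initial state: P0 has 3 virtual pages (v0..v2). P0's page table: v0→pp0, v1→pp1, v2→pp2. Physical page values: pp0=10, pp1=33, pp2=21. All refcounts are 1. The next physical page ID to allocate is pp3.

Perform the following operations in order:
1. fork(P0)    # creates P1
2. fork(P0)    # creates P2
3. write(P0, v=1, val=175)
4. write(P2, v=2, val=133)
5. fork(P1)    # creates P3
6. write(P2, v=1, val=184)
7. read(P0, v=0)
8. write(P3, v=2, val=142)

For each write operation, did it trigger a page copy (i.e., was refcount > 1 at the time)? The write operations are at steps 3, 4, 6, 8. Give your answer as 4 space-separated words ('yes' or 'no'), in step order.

Op 1: fork(P0) -> P1. 3 ppages; refcounts: pp0:2 pp1:2 pp2:2
Op 2: fork(P0) -> P2. 3 ppages; refcounts: pp0:3 pp1:3 pp2:3
Op 3: write(P0, v1, 175). refcount(pp1)=3>1 -> COPY to pp3. 4 ppages; refcounts: pp0:3 pp1:2 pp2:3 pp3:1
Op 4: write(P2, v2, 133). refcount(pp2)=3>1 -> COPY to pp4. 5 ppages; refcounts: pp0:3 pp1:2 pp2:2 pp3:1 pp4:1
Op 5: fork(P1) -> P3. 5 ppages; refcounts: pp0:4 pp1:3 pp2:3 pp3:1 pp4:1
Op 6: write(P2, v1, 184). refcount(pp1)=3>1 -> COPY to pp5. 6 ppages; refcounts: pp0:4 pp1:2 pp2:3 pp3:1 pp4:1 pp5:1
Op 7: read(P0, v0) -> 10. No state change.
Op 8: write(P3, v2, 142). refcount(pp2)=3>1 -> COPY to pp6. 7 ppages; refcounts: pp0:4 pp1:2 pp2:2 pp3:1 pp4:1 pp5:1 pp6:1

yes yes yes yes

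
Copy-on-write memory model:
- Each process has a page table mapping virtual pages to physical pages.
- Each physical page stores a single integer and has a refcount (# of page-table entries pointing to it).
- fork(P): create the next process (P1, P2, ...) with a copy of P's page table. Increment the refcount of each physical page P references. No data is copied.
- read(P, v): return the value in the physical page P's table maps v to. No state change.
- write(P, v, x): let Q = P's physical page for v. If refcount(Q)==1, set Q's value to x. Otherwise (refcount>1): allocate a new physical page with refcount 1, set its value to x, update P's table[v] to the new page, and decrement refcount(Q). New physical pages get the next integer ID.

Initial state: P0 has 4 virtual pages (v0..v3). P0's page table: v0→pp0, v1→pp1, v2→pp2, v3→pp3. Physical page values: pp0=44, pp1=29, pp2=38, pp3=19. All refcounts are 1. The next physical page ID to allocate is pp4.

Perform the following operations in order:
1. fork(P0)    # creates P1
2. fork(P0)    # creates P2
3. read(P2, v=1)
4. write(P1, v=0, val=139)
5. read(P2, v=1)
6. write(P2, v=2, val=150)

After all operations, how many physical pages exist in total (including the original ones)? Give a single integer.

Answer: 6

Derivation:
Op 1: fork(P0) -> P1. 4 ppages; refcounts: pp0:2 pp1:2 pp2:2 pp3:2
Op 2: fork(P0) -> P2. 4 ppages; refcounts: pp0:3 pp1:3 pp2:3 pp3:3
Op 3: read(P2, v1) -> 29. No state change.
Op 4: write(P1, v0, 139). refcount(pp0)=3>1 -> COPY to pp4. 5 ppages; refcounts: pp0:2 pp1:3 pp2:3 pp3:3 pp4:1
Op 5: read(P2, v1) -> 29. No state change.
Op 6: write(P2, v2, 150). refcount(pp2)=3>1 -> COPY to pp5. 6 ppages; refcounts: pp0:2 pp1:3 pp2:2 pp3:3 pp4:1 pp5:1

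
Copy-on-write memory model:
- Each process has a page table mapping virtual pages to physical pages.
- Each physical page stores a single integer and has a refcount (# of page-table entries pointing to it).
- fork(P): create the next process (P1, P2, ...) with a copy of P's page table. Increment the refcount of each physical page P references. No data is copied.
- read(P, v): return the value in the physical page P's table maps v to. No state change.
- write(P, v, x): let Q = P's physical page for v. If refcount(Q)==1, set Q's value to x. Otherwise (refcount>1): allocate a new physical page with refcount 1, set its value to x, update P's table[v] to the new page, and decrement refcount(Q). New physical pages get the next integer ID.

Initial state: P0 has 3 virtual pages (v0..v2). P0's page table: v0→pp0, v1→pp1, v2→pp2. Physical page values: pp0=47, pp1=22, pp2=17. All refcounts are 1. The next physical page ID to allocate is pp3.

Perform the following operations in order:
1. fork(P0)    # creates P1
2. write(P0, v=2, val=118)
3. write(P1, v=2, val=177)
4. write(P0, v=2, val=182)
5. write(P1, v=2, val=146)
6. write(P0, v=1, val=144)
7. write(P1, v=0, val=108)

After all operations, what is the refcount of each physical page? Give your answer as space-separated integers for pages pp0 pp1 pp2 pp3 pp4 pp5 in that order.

Answer: 1 1 1 1 1 1

Derivation:
Op 1: fork(P0) -> P1. 3 ppages; refcounts: pp0:2 pp1:2 pp2:2
Op 2: write(P0, v2, 118). refcount(pp2)=2>1 -> COPY to pp3. 4 ppages; refcounts: pp0:2 pp1:2 pp2:1 pp3:1
Op 3: write(P1, v2, 177). refcount(pp2)=1 -> write in place. 4 ppages; refcounts: pp0:2 pp1:2 pp2:1 pp3:1
Op 4: write(P0, v2, 182). refcount(pp3)=1 -> write in place. 4 ppages; refcounts: pp0:2 pp1:2 pp2:1 pp3:1
Op 5: write(P1, v2, 146). refcount(pp2)=1 -> write in place. 4 ppages; refcounts: pp0:2 pp1:2 pp2:1 pp3:1
Op 6: write(P0, v1, 144). refcount(pp1)=2>1 -> COPY to pp4. 5 ppages; refcounts: pp0:2 pp1:1 pp2:1 pp3:1 pp4:1
Op 7: write(P1, v0, 108). refcount(pp0)=2>1 -> COPY to pp5. 6 ppages; refcounts: pp0:1 pp1:1 pp2:1 pp3:1 pp4:1 pp5:1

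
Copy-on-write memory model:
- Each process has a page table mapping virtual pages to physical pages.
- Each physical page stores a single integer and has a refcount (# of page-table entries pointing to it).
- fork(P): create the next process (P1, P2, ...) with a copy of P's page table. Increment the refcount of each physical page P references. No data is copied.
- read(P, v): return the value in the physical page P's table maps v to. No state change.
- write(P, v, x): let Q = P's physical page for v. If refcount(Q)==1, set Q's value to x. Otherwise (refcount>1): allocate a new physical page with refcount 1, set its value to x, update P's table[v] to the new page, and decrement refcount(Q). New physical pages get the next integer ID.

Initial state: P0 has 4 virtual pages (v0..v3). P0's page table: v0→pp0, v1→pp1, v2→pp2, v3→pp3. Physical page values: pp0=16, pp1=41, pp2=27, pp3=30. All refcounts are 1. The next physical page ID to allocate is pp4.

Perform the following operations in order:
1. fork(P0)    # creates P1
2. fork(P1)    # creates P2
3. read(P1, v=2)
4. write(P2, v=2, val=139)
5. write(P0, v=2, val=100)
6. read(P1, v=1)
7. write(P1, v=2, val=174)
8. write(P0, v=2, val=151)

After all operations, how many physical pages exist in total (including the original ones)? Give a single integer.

Answer: 6

Derivation:
Op 1: fork(P0) -> P1. 4 ppages; refcounts: pp0:2 pp1:2 pp2:2 pp3:2
Op 2: fork(P1) -> P2. 4 ppages; refcounts: pp0:3 pp1:3 pp2:3 pp3:3
Op 3: read(P1, v2) -> 27. No state change.
Op 4: write(P2, v2, 139). refcount(pp2)=3>1 -> COPY to pp4. 5 ppages; refcounts: pp0:3 pp1:3 pp2:2 pp3:3 pp4:1
Op 5: write(P0, v2, 100). refcount(pp2)=2>1 -> COPY to pp5. 6 ppages; refcounts: pp0:3 pp1:3 pp2:1 pp3:3 pp4:1 pp5:1
Op 6: read(P1, v1) -> 41. No state change.
Op 7: write(P1, v2, 174). refcount(pp2)=1 -> write in place. 6 ppages; refcounts: pp0:3 pp1:3 pp2:1 pp3:3 pp4:1 pp5:1
Op 8: write(P0, v2, 151). refcount(pp5)=1 -> write in place. 6 ppages; refcounts: pp0:3 pp1:3 pp2:1 pp3:3 pp4:1 pp5:1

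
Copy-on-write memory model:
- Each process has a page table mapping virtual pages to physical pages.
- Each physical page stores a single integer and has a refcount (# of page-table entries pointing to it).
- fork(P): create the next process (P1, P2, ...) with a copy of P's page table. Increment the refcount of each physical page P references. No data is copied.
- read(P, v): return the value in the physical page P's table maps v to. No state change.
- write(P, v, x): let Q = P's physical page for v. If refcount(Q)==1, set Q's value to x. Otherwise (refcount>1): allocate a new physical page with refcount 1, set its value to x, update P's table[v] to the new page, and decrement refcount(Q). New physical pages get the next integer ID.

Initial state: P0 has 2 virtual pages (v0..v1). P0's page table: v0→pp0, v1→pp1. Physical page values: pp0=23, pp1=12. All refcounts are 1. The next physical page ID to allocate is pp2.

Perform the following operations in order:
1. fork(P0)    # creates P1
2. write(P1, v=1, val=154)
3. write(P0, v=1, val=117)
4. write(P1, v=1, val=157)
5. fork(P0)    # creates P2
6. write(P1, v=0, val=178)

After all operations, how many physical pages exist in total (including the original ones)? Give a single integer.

Answer: 4

Derivation:
Op 1: fork(P0) -> P1. 2 ppages; refcounts: pp0:2 pp1:2
Op 2: write(P1, v1, 154). refcount(pp1)=2>1 -> COPY to pp2. 3 ppages; refcounts: pp0:2 pp1:1 pp2:1
Op 3: write(P0, v1, 117). refcount(pp1)=1 -> write in place. 3 ppages; refcounts: pp0:2 pp1:1 pp2:1
Op 4: write(P1, v1, 157). refcount(pp2)=1 -> write in place. 3 ppages; refcounts: pp0:2 pp1:1 pp2:1
Op 5: fork(P0) -> P2. 3 ppages; refcounts: pp0:3 pp1:2 pp2:1
Op 6: write(P1, v0, 178). refcount(pp0)=3>1 -> COPY to pp3. 4 ppages; refcounts: pp0:2 pp1:2 pp2:1 pp3:1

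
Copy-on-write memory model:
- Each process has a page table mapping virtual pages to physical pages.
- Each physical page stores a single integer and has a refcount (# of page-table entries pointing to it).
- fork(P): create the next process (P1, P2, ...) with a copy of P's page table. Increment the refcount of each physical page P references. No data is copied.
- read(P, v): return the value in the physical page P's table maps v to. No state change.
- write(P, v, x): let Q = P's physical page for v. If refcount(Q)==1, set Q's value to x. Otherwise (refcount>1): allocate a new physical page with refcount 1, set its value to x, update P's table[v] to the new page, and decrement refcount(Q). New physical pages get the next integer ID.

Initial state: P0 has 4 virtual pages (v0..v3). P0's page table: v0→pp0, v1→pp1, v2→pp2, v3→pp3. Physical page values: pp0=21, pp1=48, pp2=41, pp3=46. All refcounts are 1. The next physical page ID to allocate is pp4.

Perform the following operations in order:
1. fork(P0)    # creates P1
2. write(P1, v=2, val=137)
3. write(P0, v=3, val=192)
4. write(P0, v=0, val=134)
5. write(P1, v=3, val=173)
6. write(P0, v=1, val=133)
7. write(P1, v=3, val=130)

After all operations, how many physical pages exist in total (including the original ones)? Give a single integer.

Op 1: fork(P0) -> P1. 4 ppages; refcounts: pp0:2 pp1:2 pp2:2 pp3:2
Op 2: write(P1, v2, 137). refcount(pp2)=2>1 -> COPY to pp4. 5 ppages; refcounts: pp0:2 pp1:2 pp2:1 pp3:2 pp4:1
Op 3: write(P0, v3, 192). refcount(pp3)=2>1 -> COPY to pp5. 6 ppages; refcounts: pp0:2 pp1:2 pp2:1 pp3:1 pp4:1 pp5:1
Op 4: write(P0, v0, 134). refcount(pp0)=2>1 -> COPY to pp6. 7 ppages; refcounts: pp0:1 pp1:2 pp2:1 pp3:1 pp4:1 pp5:1 pp6:1
Op 5: write(P1, v3, 173). refcount(pp3)=1 -> write in place. 7 ppages; refcounts: pp0:1 pp1:2 pp2:1 pp3:1 pp4:1 pp5:1 pp6:1
Op 6: write(P0, v1, 133). refcount(pp1)=2>1 -> COPY to pp7. 8 ppages; refcounts: pp0:1 pp1:1 pp2:1 pp3:1 pp4:1 pp5:1 pp6:1 pp7:1
Op 7: write(P1, v3, 130). refcount(pp3)=1 -> write in place. 8 ppages; refcounts: pp0:1 pp1:1 pp2:1 pp3:1 pp4:1 pp5:1 pp6:1 pp7:1

Answer: 8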